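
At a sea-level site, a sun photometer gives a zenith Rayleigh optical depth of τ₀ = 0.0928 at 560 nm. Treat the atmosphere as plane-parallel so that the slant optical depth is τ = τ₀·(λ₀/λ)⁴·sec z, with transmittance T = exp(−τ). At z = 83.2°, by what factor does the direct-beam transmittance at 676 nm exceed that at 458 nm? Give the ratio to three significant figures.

Airmass: sec 83.2° = 8.4457.
τ(676 nm) = 0.0928 × (560/676)⁴ × 8.4457 = 0.0928 × 0.4709 × 8.4457 = 0.3691.
τ(458 nm) = 0.0928 × (560/458)⁴ × 8.4457 = 0.0928 × 2.2351 × 8.4457 = 1.7517.
T(676)/T(458) = exp(τ_B − τ_A) = exp(1.3826) = 3.9854.

3.99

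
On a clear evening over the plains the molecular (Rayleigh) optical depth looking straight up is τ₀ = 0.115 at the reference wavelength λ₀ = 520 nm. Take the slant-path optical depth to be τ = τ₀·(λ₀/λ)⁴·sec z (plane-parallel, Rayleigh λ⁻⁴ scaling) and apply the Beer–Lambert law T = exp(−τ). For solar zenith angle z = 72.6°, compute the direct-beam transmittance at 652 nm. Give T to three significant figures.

sec 72.6° = 3.3440.
τ = 0.115 × (520/652)⁴ × 3.3440 = 0.115 × 0.4046 × 3.3440 = 0.1556.
T = exp(−0.1556) = 0.8559.

0.856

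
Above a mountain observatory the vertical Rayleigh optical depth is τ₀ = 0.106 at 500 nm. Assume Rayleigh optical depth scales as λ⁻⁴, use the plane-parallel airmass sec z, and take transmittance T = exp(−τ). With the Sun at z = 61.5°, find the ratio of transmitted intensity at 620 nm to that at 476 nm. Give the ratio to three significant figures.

1.19

Airmass: sec 61.5° = 2.0957.
τ(620 nm) = 0.106 × (500/620)⁴ × 2.0957 = 0.106 × 0.4230 × 2.0957 = 0.0940.
τ(476 nm) = 0.106 × (500/476)⁴ × 2.0957 = 0.106 × 1.2175 × 2.0957 = 0.2705.
T(620)/T(476) = exp(τ_B − τ_A) = exp(0.1765) = 1.1930.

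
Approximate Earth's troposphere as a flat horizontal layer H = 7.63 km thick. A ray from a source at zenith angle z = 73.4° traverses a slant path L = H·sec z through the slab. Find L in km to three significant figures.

sec z = 1/cos 73.4° = 3.5003.
L = 7.63 × 3.5003 = 26.707 km.

26.7 km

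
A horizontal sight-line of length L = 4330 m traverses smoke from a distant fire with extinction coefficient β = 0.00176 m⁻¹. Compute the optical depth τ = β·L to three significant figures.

7.62

τ = β·L = 0.00176 × 4330 = 7.6208.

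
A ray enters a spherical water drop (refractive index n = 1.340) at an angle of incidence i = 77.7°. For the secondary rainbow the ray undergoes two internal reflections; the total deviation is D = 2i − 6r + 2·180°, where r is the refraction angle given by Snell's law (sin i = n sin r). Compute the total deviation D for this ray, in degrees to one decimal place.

sin r = sin 77.7° / 1.340 = 0.9770/1.340 = 0.7291; r = 46.81°.
D = 2·77.7° − 6·46.81° + 2·180° = 155.40° − 280.89° + 360° = 234.51°.

234.5°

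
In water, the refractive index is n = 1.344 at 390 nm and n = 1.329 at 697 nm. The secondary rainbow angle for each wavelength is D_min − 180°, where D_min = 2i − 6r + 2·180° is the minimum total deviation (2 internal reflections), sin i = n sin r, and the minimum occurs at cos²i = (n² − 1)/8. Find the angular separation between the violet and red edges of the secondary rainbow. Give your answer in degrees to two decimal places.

3.90°

At 390 nm (n = 1.344): cos²i = 0.10079 → i = 71.490°, r = 44.874°, D_min = 233.733°, rainbow angle = 53.733°.
At 697 nm (n = 1.329): cos²i = 0.09578 → i = 71.972°, r = 45.685°, D_min = 229.837°, rainbow angle = 49.837°.
Angular width = |53.733° − 49.837°| = 3.896°.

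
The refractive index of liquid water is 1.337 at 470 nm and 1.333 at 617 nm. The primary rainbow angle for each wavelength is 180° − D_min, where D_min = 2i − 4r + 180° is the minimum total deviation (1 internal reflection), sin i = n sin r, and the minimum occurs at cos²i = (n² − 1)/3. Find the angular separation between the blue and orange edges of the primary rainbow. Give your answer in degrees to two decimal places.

At 470 nm (n = 1.337): cos²i = 0.26252 → i = 59.178°, r = 39.964°, D_min = 138.500°, rainbow angle = 41.500°.
At 617 nm (n = 1.333): cos²i = 0.25896 → i = 59.410°, r = 40.225°, D_min = 137.922°, rainbow angle = 42.078°.
Angular width = |41.500° − 42.078°| = 0.578°.

0.58°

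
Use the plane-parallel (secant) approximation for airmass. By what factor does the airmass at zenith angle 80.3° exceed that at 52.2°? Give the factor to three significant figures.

X(80.3°)/X(52.2°) = sec 80.3° / sec 52.2° = cos 52.2° / cos 80.3° = 0.6129/0.1685 = 3.6377.

3.64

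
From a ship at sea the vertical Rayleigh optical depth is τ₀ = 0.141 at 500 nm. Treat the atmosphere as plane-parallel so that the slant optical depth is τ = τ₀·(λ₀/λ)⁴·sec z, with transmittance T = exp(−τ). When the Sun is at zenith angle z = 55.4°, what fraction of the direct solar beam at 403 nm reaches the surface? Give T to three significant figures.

0.555

sec 55.4° = 1.7610.
τ = 0.141 × (500/403)⁴ × 1.7610 = 0.141 × 2.3695 × 1.7610 = 0.5884.
T = exp(−0.5884) = 0.5552.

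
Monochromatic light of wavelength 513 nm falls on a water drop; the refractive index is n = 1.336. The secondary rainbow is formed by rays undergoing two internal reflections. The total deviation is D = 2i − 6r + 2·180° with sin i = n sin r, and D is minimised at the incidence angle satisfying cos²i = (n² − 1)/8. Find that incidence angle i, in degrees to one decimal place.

cos²i = (1.336² − 1)/8 = (1.78490 − 1)/8 = 0.09811.
cos i = 0.31323, so i = 71.746°.

71.7°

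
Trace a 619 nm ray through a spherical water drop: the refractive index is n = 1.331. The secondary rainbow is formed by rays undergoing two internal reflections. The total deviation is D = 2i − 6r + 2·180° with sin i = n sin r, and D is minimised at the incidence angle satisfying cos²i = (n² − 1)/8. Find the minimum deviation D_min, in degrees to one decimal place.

cos²i = (1.77156 − 1)/8 = 0.09645; i = arccos(0.31056) = 71.907°.
sin r = sin 71.907°/1.331 = 0.71417; r = 45.575°.
D_min = 2·71.907° − 6·45.575° + 360° = 230.365°.

230.4°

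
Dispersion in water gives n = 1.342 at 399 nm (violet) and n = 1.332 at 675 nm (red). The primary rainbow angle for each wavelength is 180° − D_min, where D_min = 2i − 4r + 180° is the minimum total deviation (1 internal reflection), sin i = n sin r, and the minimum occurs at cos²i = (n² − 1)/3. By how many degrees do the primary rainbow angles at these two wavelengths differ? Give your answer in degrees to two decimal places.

At 399 nm (n = 1.342): cos²i = 0.26699 → i = 58.888°, r = 39.641°, D_min = 139.213°, rainbow angle = 40.787°.
At 675 nm (n = 1.332): cos²i = 0.25807 → i = 59.469°, r = 40.290°, D_min = 137.776°, rainbow angle = 42.224°.
Angular width = |40.787° − 42.224°| = 1.437°.

1.44°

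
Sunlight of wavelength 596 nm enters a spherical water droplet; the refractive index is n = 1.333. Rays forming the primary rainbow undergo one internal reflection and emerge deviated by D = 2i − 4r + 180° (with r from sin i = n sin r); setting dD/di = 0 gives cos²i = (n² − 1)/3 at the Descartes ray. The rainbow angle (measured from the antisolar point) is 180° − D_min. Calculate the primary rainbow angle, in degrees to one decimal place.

cos²i = (1.77689 − 1)/3 = 0.25896; i = arccos(0.50888) = 59.410°.
sin r = sin 59.410°/1.333 = 0.64579; r = 40.225°.
D_min = 2·59.410° − 4·40.225° + 180° = 137.922°.
Rainbow angle = 180° − D_min = 42.078°.

42.1°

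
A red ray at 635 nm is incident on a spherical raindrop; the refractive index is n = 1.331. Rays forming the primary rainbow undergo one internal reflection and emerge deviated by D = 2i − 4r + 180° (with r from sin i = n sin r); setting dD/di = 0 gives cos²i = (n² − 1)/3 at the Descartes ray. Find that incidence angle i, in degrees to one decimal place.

cos²i = (1.331² − 1)/3 = (1.77156 − 1)/3 = 0.25719.
cos i = 0.50714, so i = 59.527°.

59.5°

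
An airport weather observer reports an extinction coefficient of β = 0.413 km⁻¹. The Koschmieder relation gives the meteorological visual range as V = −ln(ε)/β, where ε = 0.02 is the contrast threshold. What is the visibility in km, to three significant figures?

9.47 km

V = −ln(0.02) / 0.413 = 3.912 / 0.413 = 9.4722 km.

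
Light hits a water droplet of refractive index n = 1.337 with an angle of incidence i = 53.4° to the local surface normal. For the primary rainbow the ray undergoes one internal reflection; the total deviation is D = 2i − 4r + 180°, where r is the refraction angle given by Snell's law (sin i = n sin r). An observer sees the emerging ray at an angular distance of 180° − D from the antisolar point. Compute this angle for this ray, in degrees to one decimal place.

40.8°

sin r = sin 53.4° / 1.337 = 0.8028/1.337 = 0.6005; r = 36.90°.
D = 2·53.4° − 4·36.90° + 180° = 106.80° − 147.61° + 180° = 139.19°.
Angle from antisolar point = 180° − D = 40.81°.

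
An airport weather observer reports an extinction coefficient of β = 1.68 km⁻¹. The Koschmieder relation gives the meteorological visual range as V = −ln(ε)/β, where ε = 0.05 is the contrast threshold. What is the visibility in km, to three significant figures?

1.78 km

V = −ln(0.05) / 1.68 = 2.996 / 1.68 = 1.7832 km.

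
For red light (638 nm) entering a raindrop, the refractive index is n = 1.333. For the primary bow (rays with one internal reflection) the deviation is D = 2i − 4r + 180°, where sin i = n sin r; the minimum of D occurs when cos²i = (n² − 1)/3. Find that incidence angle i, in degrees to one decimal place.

cos²i = (1.333² − 1)/3 = (1.77689 − 1)/3 = 0.25896.
cos i = 0.50888, so i = 59.410°.

59.4°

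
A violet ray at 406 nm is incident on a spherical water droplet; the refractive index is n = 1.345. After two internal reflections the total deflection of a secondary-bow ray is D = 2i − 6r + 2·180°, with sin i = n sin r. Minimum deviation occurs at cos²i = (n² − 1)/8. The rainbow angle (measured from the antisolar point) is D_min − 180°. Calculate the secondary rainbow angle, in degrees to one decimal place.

54.0°

cos²i = (1.80902 − 1)/8 = 0.10113; i = arccos(0.31801) = 71.458°.
sin r = sin 71.458°/1.345 = 0.70490; r = 44.821°.
D_min = 2·71.458° − 6·44.821° + 360° = 233.987°.
Rainbow angle = D_min − 180° = 53.987°.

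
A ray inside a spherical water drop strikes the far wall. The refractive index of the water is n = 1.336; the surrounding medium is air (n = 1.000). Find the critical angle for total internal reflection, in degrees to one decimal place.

48.5°

sin θ_c = n_air / n = 1.000 / 1.336 = 0.7485.
θ_c = arcsin(0.7485) = 48.46°.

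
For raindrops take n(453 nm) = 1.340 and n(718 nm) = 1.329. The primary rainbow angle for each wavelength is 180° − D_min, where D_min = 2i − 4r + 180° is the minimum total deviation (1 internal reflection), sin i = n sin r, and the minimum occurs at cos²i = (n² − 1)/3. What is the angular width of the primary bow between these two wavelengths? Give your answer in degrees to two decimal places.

1.59°

At 453 nm (n = 1.340): cos²i = 0.26520 → i = 59.004°, r = 39.770°, D_min = 138.929°, rainbow angle = 41.071°.
At 718 nm (n = 1.329): cos²i = 0.25541 → i = 59.643°, r = 40.487°, D_min = 137.337°, rainbow angle = 42.663°.
Angular width = |41.071° − 42.663°| = 1.592°.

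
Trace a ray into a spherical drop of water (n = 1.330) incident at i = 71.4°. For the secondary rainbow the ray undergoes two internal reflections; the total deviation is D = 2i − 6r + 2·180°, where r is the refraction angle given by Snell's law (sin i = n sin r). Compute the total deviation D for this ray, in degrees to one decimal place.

sin r = sin 71.4° / 1.330 = 0.9478/1.330 = 0.7126; r = 45.45°.
D = 2·71.4° − 6·45.45° + 2·180° = 142.80° − 272.68° + 360° = 230.12°.

230.1°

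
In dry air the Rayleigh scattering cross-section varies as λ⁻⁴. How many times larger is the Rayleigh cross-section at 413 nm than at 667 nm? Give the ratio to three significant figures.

Rayleigh scattering ∝ λ⁻⁴, so the ratio of coefficients is the inverse fourth power of the wavelength ratio.
σ(413)/σ(667) = (667/413)⁴ = (1.6150)⁴ = 6.803.

6.80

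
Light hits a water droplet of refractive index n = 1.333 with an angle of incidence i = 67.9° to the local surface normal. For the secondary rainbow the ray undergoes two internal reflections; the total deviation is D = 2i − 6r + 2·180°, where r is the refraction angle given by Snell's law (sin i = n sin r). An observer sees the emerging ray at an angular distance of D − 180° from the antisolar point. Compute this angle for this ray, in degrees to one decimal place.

sin r = sin 67.9° / 1.333 = 0.9265/1.333 = 0.6951; r = 44.03°.
D = 2·67.9° − 6·44.03° + 2·180° = 135.80° − 264.20° + 360° = 231.60°.
Angle from antisolar point = D − 180° = 51.60°.

51.6°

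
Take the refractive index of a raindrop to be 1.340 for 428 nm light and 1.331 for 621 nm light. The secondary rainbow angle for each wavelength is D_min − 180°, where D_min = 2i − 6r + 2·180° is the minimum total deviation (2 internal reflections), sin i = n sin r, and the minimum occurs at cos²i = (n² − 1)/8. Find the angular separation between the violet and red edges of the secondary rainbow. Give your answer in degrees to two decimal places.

2.34°

At 428 nm (n = 1.340): cos²i = 0.09945 → i = 71.618°, r = 45.088°, D_min = 232.709°, rainbow angle = 52.709°.
At 621 nm (n = 1.331): cos²i = 0.09645 → i = 71.907°, r = 45.575°, D_min = 230.365°, rainbow angle = 50.365°.
Angular width = |52.709° − 50.365°| = 2.344°.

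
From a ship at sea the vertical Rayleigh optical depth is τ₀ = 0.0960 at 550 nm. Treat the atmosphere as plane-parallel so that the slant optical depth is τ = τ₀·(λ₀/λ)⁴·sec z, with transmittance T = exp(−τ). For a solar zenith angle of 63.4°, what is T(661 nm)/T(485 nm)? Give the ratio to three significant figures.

1.29

Airmass: sec 63.4° = 2.2333.
τ(661 nm) = 0.0960 × (550/661)⁴ × 2.2333 = 0.0960 × 0.4793 × 2.2333 = 0.1028.
τ(485 nm) = 0.0960 × (550/485)⁴ × 2.2333 = 0.0960 × 1.6538 × 2.2333 = 0.3546.
T(661)/T(485) = exp(τ_B − τ_A) = exp(0.2518) = 1.2863.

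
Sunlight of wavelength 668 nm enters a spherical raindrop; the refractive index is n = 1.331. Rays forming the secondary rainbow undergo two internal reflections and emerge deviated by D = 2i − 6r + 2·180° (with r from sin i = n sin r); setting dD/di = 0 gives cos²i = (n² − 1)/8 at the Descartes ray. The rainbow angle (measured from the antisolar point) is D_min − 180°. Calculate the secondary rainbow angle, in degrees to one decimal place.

cos²i = (1.77156 − 1)/8 = 0.09645; i = arccos(0.31056) = 71.907°.
sin r = sin 71.907°/1.331 = 0.71417; r = 45.575°.
D_min = 2·71.907° − 6·45.575° + 360° = 230.365°.
Rainbow angle = D_min − 180° = 50.365°.

50.4°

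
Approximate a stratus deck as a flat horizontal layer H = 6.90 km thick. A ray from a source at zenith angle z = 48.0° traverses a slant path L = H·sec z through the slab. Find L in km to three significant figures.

sec z = 1/cos 48.0° = 1.4945.
L = 6.90 × 1.4945 = 10.312 km.

10.3 km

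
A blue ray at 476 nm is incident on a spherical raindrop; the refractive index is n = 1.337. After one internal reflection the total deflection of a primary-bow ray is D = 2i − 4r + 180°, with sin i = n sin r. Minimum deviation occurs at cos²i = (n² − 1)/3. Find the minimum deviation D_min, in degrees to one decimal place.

cos²i = (1.78757 − 1)/3 = 0.26252; i = arccos(0.51237) = 59.178°.
sin r = sin 59.178°/1.337 = 0.64231; r = 39.964°.
D_min = 2·59.178° − 4·39.964° + 180° = 138.500°.

138.5°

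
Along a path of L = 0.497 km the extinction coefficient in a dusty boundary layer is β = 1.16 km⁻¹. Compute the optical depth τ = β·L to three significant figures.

τ = β·L = 1.16 × 0.497 = 0.5765.

0.577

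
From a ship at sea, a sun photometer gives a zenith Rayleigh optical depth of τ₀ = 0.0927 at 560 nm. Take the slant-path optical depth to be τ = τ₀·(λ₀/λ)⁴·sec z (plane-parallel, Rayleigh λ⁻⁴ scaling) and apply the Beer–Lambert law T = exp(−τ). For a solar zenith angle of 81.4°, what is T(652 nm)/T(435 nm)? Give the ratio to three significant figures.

3.92

Airmass: sec 81.4° = 6.6874.
τ(652 nm) = 0.0927 × (560/652)⁴ × 6.6874 = 0.0927 × 0.5442 × 6.6874 = 0.3374.
τ(435 nm) = 0.0927 × (560/435)⁴ × 6.6874 = 0.0927 × 2.7466 × 6.6874 = 1.7027.
T(652)/T(435) = exp(τ_B − τ_A) = exp(1.3653) = 3.9169.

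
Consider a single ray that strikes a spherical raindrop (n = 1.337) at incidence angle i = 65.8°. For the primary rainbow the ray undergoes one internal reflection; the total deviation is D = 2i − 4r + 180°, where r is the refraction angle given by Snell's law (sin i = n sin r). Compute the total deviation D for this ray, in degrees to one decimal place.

139.5°

sin r = sin 65.8° / 1.337 = 0.9121/1.337 = 0.6822; r = 43.02°.
D = 2·65.8° − 4·43.02° + 180° = 131.60° − 172.07° + 180° = 139.53°.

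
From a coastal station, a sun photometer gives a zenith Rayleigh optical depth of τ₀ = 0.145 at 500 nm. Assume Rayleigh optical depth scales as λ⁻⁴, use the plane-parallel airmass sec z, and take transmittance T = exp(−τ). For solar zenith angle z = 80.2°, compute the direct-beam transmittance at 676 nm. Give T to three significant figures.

sec 80.2° = 5.8751.
τ = 0.145 × (500/676)⁴ × 5.8751 = 0.145 × 0.2993 × 5.8751 = 0.2550.
T = exp(−0.2550) = 0.7749.

0.775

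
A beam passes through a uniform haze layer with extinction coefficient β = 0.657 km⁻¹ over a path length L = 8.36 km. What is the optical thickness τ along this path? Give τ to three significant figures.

5.49

τ = β·L = 0.657 × 8.36 = 5.4925.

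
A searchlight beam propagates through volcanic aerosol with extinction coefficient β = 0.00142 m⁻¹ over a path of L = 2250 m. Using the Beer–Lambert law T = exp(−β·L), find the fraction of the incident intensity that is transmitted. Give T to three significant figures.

τ = β·L = 0.00142 × 2250 = 3.1950.
T = exp(−3.1950) = 0.0410.

0.0410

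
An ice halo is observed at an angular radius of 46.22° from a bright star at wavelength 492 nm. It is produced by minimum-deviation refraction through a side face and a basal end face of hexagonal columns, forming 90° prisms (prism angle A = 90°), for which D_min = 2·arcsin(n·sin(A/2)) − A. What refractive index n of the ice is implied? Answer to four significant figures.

Rearranging: n = sin((D_min + A)/2) / sin(A/2).
(D_min + A)/2 = (46.22° + 90°)/2 = 68.110°.
n = sin 68.110° / sin 45° = 0.9279 / 0.7071 = 1.3123.

1.312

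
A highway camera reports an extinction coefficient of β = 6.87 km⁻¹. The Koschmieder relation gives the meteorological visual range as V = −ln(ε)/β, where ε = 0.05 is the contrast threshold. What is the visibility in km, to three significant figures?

V = −ln(0.05) / 6.87 = 2.996 / 6.87 = 0.4361 km.

0.436 km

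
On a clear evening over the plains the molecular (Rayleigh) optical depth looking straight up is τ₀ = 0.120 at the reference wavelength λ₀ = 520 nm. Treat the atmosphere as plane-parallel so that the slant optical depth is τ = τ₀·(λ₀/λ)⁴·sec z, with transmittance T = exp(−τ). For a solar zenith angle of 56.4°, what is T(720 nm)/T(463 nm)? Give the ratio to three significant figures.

1.33

Airmass: sec 56.4° = 1.8070.
τ(720 nm) = 0.120 × (520/720)⁴ × 1.8070 = 0.120 × 0.2721 × 1.8070 = 0.0590.
τ(463 nm) = 0.120 × (520/463)⁴ × 1.8070 = 0.120 × 1.5911 × 1.8070 = 0.3450.
T(720)/T(463) = exp(τ_B − τ_A) = exp(0.2860) = 1.3311.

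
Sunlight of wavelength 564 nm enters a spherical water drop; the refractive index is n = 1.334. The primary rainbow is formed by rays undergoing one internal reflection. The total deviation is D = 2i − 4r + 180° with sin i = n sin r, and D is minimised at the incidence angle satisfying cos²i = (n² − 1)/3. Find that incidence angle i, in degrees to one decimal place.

59.4°

cos²i = (1.334² − 1)/3 = (1.77956 − 1)/3 = 0.25985.
cos i = 0.50976, so i = 59.352°.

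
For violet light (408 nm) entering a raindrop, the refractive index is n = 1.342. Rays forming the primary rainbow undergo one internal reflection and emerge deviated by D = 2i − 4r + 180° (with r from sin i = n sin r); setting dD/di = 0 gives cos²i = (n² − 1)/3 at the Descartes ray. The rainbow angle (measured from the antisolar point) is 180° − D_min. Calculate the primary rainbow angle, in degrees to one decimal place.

40.8°

cos²i = (1.80096 − 1)/3 = 0.26699; i = arccos(0.51671) = 58.888°.
sin r = sin 58.888°/1.342 = 0.63797; r = 39.641°.
D_min = 2·58.888° − 4·39.641° + 180° = 139.213°.
Rainbow angle = 180° − D_min = 40.787°.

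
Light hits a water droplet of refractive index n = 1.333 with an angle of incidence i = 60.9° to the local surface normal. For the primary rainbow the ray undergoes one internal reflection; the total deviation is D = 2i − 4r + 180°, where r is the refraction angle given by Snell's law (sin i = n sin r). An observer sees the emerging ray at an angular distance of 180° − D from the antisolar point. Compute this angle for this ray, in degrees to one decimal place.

42.0°

sin r = sin 60.9° / 1.333 = 0.8738/1.333 = 0.6555; r = 40.96°.
D = 2·60.9° − 4·40.96° + 180° = 121.80° − 163.83° + 180° = 137.97°.
Angle from antisolar point = 180° − D = 42.03°.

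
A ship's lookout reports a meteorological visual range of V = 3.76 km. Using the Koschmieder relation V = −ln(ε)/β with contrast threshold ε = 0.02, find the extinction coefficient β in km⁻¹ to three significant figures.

β = −ln(0.02) / V = 3.912 / 3.76 = 1.0404 km⁻¹.

1.04 km⁻¹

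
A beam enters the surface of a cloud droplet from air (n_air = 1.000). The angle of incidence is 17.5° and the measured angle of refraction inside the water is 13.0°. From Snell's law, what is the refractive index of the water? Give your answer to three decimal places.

1.337

n = sin θ_i / sin θ_r = sin 17.5° / sin 13.0° = 0.3007 / 0.2250 = 1.3368.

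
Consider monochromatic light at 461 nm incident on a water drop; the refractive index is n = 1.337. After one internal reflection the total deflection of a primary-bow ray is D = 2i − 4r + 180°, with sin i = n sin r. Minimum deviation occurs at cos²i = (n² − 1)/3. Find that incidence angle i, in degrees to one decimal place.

59.2°

cos²i = (1.337² − 1)/3 = (1.78757 − 1)/3 = 0.26252.
cos i = 0.51237, so i = 59.178°.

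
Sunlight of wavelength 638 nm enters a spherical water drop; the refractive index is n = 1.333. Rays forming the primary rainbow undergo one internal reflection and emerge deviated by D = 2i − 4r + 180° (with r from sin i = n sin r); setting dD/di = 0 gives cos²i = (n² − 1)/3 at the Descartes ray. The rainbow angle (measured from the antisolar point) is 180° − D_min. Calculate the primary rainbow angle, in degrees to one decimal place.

42.1°

cos²i = (1.77689 − 1)/3 = 0.25896; i = arccos(0.50888) = 59.410°.
sin r = sin 59.410°/1.333 = 0.64579; r = 40.225°.
D_min = 2·59.410° − 4·40.225° + 180° = 137.922°.
Rainbow angle = 180° − D_min = 42.078°.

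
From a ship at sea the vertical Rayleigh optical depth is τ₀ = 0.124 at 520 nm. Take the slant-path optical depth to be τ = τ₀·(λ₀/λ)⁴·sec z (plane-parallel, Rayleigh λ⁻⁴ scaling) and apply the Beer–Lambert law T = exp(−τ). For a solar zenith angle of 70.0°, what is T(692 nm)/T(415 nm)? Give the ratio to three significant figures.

2.18

Airmass: sec 70.0° = 2.9238.
τ(692 nm) = 0.124 × (520/692)⁴ × 2.9238 = 0.124 × 0.3189 × 2.9238 = 0.1156.
τ(415 nm) = 0.124 × (520/415)⁴ × 2.9238 = 0.124 × 2.4650 × 2.9238 = 0.8937.
T(692)/T(415) = exp(τ_B − τ_A) = exp(0.7781) = 2.1773.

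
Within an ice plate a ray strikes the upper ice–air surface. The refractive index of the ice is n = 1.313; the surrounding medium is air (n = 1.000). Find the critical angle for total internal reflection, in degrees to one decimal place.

sin θ_c = n_air / n = 1.000 / 1.313 = 0.7616.
θ_c = arcsin(0.7616) = 49.61°.

49.6°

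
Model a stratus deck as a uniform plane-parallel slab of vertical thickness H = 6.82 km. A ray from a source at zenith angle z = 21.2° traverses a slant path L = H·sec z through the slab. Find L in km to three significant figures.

7.32 km

sec z = 1/cos 21.2° = 1.0726.
L = 6.82 × 1.0726 = 7.315 km.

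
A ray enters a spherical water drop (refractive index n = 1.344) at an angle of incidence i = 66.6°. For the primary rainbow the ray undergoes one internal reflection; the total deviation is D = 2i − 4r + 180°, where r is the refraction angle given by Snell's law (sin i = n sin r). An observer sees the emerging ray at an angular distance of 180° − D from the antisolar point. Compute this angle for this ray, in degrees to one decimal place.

39.1°

sin r = sin 66.6° / 1.344 = 0.9178/1.344 = 0.6829; r = 43.07°.
D = 2·66.6° − 4·43.07° + 180° = 133.20° − 172.27° + 180° = 140.93°.
Angle from antisolar point = 180° − D = 39.07°.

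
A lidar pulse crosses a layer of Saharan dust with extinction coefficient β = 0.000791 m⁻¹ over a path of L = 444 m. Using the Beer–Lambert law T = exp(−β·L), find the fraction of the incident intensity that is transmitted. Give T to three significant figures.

0.704

τ = β·L = 0.000791 × 444 = 0.3512.
T = exp(−0.3512) = 0.7038.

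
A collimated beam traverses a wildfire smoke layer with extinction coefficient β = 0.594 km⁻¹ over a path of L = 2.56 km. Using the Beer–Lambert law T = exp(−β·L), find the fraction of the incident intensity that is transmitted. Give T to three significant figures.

τ = β·L = 0.594 × 2.56 = 1.5206.
T = exp(−1.5206) = 0.2186.

0.219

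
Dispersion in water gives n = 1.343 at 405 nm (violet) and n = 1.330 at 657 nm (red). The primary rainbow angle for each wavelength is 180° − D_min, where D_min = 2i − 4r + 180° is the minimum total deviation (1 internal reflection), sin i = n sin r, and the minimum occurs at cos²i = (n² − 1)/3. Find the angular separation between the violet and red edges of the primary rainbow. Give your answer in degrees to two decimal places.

At 405 nm (n = 1.343): cos²i = 0.26788 → i = 58.830°, r = 39.577°, D_min = 139.354°, rainbow angle = 40.646°.
At 657 nm (n = 1.330): cos²i = 0.25630 → i = 59.585°, r = 40.422°, D_min = 137.484°, rainbow angle = 42.516°.
Angular width = |40.646° − 42.516°| = 1.871°.

1.87°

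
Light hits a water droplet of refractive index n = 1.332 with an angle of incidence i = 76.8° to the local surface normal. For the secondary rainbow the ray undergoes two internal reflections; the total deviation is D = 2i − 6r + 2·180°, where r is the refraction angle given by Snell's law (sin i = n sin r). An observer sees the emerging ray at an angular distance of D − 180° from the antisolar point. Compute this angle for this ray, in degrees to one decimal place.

sin r = sin 76.8° / 1.332 = 0.9736/1.332 = 0.7309; r = 46.96°.
D = 2·76.8° − 6·46.96° + 2·180° = 153.60° − 281.78° + 360° = 231.82°.
Angle from antisolar point = D − 180° = 51.82°.

51.8°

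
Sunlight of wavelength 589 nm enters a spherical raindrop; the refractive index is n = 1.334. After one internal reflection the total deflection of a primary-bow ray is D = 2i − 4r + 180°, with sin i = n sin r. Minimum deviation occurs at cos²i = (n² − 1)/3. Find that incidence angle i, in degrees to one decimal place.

59.4°

cos²i = (1.334² − 1)/3 = (1.77956 − 1)/3 = 0.25985.
cos i = 0.50976, so i = 59.352°.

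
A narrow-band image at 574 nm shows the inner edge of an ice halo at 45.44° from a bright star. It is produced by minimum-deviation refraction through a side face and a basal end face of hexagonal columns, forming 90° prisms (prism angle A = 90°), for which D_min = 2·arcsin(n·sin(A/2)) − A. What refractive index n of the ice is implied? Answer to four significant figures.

1.309

Rearranging: n = sin((D_min + A)/2) / sin(A/2).
(D_min + A)/2 = (45.44° + 90°)/2 = 67.720°.
n = sin 67.720° / sin 45° = 0.9253 / 0.7071 = 1.3086.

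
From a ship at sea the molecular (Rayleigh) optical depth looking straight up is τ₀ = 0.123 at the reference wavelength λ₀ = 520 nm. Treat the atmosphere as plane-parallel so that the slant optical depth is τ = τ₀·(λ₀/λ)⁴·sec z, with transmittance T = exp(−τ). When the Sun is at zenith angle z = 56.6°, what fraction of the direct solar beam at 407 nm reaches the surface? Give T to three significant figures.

0.551

sec 56.6° = 1.8166.
τ = 0.123 × (520/407)⁴ × 1.8166 = 0.123 × 2.6646 × 1.8166 = 0.5954.
T = exp(−0.5954) = 0.5513.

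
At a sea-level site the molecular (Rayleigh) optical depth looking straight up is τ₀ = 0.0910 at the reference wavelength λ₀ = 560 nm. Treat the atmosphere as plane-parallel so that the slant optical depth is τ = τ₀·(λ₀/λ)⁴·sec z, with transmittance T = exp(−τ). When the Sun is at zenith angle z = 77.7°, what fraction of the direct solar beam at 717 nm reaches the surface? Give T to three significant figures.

sec 77.7° = 4.6942.
τ = 0.0910 × (560/717)⁴ × 4.6942 = 0.0910 × 0.3721 × 4.6942 = 0.1590.
T = exp(−0.1590) = 0.8530.

0.853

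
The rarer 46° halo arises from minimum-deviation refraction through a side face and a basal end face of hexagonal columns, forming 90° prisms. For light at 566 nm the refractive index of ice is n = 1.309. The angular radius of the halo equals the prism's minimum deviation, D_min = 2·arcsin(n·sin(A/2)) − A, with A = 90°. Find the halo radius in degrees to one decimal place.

45.5°

n·sin(A/2) = 1.309 × sin 45° = 1.309 × 0.7071 = 0.9256.
D_min = 2·arcsin(0.9256) − 90° = 2 × 67.759° − 90° = 45.519°.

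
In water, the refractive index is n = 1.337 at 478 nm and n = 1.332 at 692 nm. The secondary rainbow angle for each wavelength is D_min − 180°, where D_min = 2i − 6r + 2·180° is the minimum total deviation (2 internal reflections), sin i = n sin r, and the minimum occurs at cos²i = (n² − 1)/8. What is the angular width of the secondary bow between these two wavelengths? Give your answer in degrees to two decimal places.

1.31°

At 478 nm (n = 1.337): cos²i = 0.09845 → i = 71.714°, r = 45.249°, D_min = 231.934°, rainbow angle = 51.934°.
At 692 nm (n = 1.332): cos²i = 0.09678 → i = 71.875°, r = 45.520°, D_min = 230.628°, rainbow angle = 50.628°.
Angular width = |51.934° − 50.628°| = 1.305°.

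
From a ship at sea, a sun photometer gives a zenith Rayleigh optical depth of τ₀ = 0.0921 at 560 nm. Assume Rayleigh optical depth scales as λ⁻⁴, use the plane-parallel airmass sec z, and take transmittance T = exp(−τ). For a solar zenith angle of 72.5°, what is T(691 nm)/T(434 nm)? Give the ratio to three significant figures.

2.05

Airmass: sec 72.5° = 3.3255.
τ(691 nm) = 0.0921 × (560/691)⁴ × 3.3255 = 0.0921 × 0.4314 × 3.3255 = 0.1321.
τ(434 nm) = 0.0921 × (560/434)⁴ × 3.3255 = 0.0921 × 2.7720 × 3.3255 = 0.8490.
T(691)/T(434) = exp(τ_B − τ_A) = exp(0.7169) = 2.0481.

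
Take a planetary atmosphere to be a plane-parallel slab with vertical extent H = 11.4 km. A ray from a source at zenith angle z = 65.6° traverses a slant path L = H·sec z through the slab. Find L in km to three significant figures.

sec z = 1/cos 65.6° = 2.4207.
L = 11.4 × 2.4207 = 27.596 km.

27.6 km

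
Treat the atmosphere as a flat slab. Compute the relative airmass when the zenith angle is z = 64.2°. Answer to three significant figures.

X = sec z = 1/cos 64.2° = 1/0.4352 = 2.2976.

2.30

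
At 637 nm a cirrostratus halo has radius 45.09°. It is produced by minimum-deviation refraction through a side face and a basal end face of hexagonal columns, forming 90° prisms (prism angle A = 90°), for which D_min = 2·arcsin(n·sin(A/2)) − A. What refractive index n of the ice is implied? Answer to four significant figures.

Rearranging: n = sin((D_min + A)/2) / sin(A/2).
(D_min + A)/2 = (45.09° + 90°)/2 = 67.545°.
n = sin 67.545° / sin 45° = 0.9242 / 0.7071 = 1.3070.

1.307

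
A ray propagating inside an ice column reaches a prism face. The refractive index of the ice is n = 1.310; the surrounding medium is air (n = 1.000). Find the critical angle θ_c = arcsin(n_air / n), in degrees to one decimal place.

49.8°

sin θ_c = n_air / n = 1.000 / 1.310 = 0.7634.
θ_c = arcsin(0.7634) = 49.76°.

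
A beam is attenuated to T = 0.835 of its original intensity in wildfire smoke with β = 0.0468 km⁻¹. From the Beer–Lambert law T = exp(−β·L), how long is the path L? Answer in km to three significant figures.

Beer–Lambert: T = exp(−βL) ⇒ L = −ln(T)/β = −ln(0.835)/0.0468 = 0.1803/0.0468 = 3.853 km.

3.85 km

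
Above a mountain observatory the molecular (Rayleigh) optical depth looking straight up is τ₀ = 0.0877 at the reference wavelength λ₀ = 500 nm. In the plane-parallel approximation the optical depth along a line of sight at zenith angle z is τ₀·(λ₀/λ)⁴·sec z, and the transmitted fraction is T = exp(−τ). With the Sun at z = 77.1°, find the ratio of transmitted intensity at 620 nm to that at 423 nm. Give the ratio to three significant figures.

1.82

Airmass: sec 77.1° = 4.4793.
τ(620 nm) = 0.0877 × (500/620)⁴ × 4.4793 = 0.0877 × 0.4230 × 4.4793 = 0.1662.
τ(423 nm) = 0.0877 × (500/423)⁴ × 4.4793 = 0.0877 × 1.9522 × 4.4793 = 0.7669.
T(620)/T(423) = exp(τ_B − τ_A) = exp(0.6007) = 1.8234.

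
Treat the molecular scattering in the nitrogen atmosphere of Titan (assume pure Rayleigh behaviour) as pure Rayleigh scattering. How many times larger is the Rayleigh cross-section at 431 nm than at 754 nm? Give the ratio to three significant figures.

Rayleigh scattering ∝ λ⁻⁴, so the ratio of coefficients is the inverse fourth power of the wavelength ratio.
σ(431)/σ(754) = (754/431)⁴ = (1.7494)⁴ = 9.366.

9.37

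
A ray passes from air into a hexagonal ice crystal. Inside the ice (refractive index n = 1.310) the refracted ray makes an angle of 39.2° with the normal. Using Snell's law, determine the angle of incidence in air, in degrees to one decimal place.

Snell: sin θ_i = n · sin θ_r = 1.310 × sin 39.2° = 1.310 × 0.6320 = 0.8280.
θ_i = arcsin(0.8280) = 55.89°.

55.9°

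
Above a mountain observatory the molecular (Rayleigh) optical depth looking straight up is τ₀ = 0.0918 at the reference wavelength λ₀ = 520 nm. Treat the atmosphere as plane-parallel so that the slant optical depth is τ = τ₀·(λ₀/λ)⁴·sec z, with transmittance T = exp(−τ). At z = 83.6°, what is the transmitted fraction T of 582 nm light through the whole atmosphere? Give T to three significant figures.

0.592

sec 83.6° = 8.9711.
τ = 0.0918 × (520/582)⁴ × 8.9711 = 0.0918 × 0.6373 × 8.9711 = 0.5248.
T = exp(−0.5248) = 0.5917.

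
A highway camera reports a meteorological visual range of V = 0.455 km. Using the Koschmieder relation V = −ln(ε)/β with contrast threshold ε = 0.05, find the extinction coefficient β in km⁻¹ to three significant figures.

β = −ln(0.05) / V = 2.996 / 0.455 = 6.5840 km⁻¹.

6.58 km⁻¹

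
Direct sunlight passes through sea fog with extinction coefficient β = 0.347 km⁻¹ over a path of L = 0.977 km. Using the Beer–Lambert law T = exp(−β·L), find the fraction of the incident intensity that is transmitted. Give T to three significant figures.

0.712

τ = β·L = 0.347 × 0.977 = 0.3390.
T = exp(−0.3390) = 0.7125.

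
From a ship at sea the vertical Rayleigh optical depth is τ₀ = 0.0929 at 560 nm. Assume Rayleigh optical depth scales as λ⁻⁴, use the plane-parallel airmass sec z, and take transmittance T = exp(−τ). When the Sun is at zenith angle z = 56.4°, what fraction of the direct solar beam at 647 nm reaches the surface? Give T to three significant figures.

sec 56.4° = 1.8070.
τ = 0.0929 × (560/647)⁴ × 1.8070 = 0.0929 × 0.5612 × 1.8070 = 0.0942.
T = exp(−0.0942) = 0.9101.

0.910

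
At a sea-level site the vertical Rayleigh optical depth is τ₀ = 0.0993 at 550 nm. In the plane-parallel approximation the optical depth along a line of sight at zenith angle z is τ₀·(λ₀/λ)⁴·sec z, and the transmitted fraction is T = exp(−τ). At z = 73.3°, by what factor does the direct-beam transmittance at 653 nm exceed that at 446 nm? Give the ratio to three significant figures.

1.87

Airmass: sec 73.3° = 3.4799.
τ(653 nm) = 0.0993 × (550/653)⁴ × 3.4799 = 0.0993 × 0.5033 × 3.4799 = 0.1739.
τ(446 nm) = 0.0993 × (550/446)⁴ × 3.4799 = 0.0993 × 2.3127 × 3.4799 = 0.7992.
T(653)/T(446) = exp(τ_B − τ_A) = exp(0.6253) = 1.8687.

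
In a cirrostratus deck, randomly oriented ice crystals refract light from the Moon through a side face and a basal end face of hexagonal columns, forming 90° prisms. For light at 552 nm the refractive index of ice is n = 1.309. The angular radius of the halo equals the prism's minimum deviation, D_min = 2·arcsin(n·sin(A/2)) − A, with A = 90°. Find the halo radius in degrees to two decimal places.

45.52°

n·sin(A/2) = 1.309 × sin 45° = 1.309 × 0.7071 = 0.9256.
D_min = 2·arcsin(0.9256) − 90° = 2 × 67.759° − 90° = 45.519°.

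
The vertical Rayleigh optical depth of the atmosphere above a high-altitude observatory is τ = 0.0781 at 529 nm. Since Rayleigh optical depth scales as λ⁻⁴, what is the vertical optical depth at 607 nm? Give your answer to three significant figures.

τ(607 nm) = τ(529 nm) × (529/607)⁴ = 0.0781 × (0.8715)⁴ = 0.0781 × 0.5769 = 0.0451.

0.0451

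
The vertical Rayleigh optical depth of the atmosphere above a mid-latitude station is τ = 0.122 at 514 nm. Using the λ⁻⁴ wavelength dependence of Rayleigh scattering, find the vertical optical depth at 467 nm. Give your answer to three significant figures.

0.179

τ(467 nm) = τ(514 nm) × (514/467)⁴ = 0.122 × (1.1006)⁴ = 0.122 × 1.4675 = 0.1790.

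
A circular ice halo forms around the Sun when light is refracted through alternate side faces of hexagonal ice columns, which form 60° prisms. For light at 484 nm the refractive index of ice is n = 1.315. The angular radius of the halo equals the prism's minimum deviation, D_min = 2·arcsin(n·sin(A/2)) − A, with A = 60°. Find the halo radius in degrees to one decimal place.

22.2°

n·sin(A/2) = 1.315 × sin 30° = 1.315 × 0.5000 = 0.6575.
D_min = 2·arcsin(0.6575) − 60° = 2 × 41.109° − 60° = 22.219°.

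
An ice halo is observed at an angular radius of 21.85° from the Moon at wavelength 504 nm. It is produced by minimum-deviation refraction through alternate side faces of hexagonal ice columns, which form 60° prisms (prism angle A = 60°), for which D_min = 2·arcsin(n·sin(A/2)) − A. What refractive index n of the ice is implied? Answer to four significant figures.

1.310

Rearranging: n = sin((D_min + A)/2) / sin(A/2).
(D_min + A)/2 = (21.85° + 60°)/2 = 40.925°.
n = sin 40.925° / sin 30° = 0.6551 / 0.5000 = 1.3101.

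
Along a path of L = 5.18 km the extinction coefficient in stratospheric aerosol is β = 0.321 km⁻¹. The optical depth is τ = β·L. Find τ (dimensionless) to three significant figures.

τ = β·L = 0.321 × 5.18 = 1.6628.

1.66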